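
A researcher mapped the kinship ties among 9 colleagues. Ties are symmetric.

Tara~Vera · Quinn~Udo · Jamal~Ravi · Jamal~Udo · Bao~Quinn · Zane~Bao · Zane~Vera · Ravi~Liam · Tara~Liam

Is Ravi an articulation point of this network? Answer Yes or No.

Even without Ravi, every remaining node can still reach every other (the residual graph is connected), so Ravi is not a cut vertex.

No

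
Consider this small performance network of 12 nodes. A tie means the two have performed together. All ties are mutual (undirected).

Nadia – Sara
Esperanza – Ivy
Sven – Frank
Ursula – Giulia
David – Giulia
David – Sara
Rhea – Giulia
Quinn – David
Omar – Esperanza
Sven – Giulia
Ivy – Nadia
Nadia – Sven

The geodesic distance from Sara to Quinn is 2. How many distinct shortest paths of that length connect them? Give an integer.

The shortest distance is 2, and the only length-2 path is Sara–David–Quinn. So there is exactly 1 shortest path.

1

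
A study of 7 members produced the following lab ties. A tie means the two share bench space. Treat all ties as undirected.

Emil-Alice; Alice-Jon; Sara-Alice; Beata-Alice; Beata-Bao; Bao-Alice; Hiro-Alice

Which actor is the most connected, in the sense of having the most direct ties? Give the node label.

Alice

Degrees — Alice:6, Bao:2, Beata:2, Emil:1, Hiro:1, Jon:1, Sara:1.
The maximum is 6, attained only by Alice.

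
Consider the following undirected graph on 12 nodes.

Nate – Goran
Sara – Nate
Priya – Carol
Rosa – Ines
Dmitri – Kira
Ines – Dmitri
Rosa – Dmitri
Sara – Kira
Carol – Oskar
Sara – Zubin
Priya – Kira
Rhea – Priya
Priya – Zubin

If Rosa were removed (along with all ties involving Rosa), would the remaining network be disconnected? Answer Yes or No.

Even without Rosa, every remaining node can still reach every other (the residual graph is connected), so Rosa is not a cut vertex.

No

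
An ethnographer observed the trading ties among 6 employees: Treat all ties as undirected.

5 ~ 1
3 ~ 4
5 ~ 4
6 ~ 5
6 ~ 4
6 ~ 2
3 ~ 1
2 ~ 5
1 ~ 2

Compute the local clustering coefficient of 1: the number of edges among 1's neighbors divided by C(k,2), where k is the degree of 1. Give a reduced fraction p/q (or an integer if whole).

1's neighbors: 2, 3, and 5 (k = 3).
Possible neighbor pairs: C(3,2) = 3. Edges among them: 2–5 → e = 1.
Clustering(1) = 1/3.

1/3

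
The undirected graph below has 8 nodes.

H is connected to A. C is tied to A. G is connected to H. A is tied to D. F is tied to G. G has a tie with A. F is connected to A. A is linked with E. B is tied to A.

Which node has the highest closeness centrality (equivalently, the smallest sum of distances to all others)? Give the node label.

A

Farness (sum of distances to all others) for each node — A:7, B:13, C:13, D:13, E:13, F:12, G:11, H:12.
The smallest farness is 7, for A, so A has the highest closeness.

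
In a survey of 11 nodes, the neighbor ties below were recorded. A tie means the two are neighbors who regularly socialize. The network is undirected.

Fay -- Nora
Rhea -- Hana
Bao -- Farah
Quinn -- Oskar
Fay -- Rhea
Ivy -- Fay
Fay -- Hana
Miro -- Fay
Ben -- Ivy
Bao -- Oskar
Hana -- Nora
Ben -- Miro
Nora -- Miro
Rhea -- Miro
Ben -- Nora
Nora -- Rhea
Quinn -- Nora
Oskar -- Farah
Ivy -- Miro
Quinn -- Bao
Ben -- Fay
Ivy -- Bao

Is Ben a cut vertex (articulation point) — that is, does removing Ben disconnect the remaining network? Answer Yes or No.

No

Even without Ben, every remaining node can still reach every other (the residual graph is connected), so Ben is not a cut vertex.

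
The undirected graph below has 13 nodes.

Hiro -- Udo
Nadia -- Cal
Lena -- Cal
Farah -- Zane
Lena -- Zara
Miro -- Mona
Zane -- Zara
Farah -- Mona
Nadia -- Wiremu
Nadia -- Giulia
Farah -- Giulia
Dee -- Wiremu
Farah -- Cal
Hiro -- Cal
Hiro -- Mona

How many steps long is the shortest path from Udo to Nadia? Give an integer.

3

One shortest route is Udo – Hiro – Cal – Nadia, which uses 3 edges, and at distance 2 from Udo we only reach {Cal, Mona}, which does not include Nadia. So d(Udo,Nadia) = 3.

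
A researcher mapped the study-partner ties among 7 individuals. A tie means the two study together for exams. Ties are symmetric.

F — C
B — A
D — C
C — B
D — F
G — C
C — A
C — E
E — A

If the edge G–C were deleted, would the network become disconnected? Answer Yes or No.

Without the G–C edge there is no alternate route between G and C, so the network disconnects. It is a bridge.

Yes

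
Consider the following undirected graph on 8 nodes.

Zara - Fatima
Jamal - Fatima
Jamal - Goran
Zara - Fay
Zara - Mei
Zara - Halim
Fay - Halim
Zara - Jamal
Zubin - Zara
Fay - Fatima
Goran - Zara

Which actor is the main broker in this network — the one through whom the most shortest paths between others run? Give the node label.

Zara

Unnormalized betweenness of each node: Fatima:1/2, Fay:1/2, Goran:0, Halim:0, Jamal:1/2, Mei:0, Zara:31/2, Zubin:0.
Zara has the largest value, 31/2, making it the main broker — the node through which the most shortest paths run.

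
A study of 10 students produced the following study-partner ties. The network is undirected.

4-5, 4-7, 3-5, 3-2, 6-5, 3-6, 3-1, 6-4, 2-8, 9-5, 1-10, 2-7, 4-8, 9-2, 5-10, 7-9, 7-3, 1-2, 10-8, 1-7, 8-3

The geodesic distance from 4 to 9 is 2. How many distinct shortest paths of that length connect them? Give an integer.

2

The shortest distance is 2. The length-2 paths are: 4–5–9; 4–7–9.
That gives 2 distinct shortest paths.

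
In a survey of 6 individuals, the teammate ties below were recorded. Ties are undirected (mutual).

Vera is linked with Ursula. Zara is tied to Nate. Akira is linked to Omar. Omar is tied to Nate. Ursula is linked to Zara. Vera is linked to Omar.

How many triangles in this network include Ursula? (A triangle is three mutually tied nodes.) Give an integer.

Ursula's neighbors are Vera and Zara, but none of them are tied to each other, so no triangle contains Ursula.

0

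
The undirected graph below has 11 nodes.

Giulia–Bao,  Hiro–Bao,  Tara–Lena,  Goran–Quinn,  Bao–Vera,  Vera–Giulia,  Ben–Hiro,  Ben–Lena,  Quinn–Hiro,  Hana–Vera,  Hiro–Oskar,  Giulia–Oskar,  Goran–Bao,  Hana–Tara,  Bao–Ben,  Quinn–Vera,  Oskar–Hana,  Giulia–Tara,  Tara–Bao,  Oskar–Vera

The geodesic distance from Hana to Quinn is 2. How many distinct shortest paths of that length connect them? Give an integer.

The shortest distance is 2, and the only length-2 path is Hana–Vera–Quinn. So there is exactly 1 shortest path.

1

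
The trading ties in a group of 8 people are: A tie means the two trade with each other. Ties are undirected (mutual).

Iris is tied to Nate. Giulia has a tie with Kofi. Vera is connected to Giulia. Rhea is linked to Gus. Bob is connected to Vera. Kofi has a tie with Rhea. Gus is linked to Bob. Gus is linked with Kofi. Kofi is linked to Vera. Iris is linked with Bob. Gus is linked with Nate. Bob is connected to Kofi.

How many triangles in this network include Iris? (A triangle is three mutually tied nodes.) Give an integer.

Iris's neighbors are Bob and Nate, but none of them are tied to each other, so no triangle contains Iris.

0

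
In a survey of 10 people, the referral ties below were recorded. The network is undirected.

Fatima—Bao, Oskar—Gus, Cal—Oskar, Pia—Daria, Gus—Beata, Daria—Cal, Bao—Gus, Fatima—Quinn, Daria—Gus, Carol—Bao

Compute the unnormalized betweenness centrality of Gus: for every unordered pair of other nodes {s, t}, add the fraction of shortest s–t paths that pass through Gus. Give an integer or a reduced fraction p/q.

Pairs whose geodesics pass through Gus — Beata–Oskar: 1; Beata–Quinn: 1; Beata–Fatima: 1; Beata–Daria: 1; Beata–Cal: 2/2; Beata–Bao: 1; Beata–Pia: 1; Beata–Carol: 1; Oskar–Quinn: 1; Oskar–Fatima: 1; Oskar–Daria: 1/2; Oskar–Bao: 1; Oskar–Pia: 1/2; Oskar–Carol: 1 … (+12 more pairs).
All other pairs contribute 0.
Summing the contributions gives betweenness(Gus) = 25.

25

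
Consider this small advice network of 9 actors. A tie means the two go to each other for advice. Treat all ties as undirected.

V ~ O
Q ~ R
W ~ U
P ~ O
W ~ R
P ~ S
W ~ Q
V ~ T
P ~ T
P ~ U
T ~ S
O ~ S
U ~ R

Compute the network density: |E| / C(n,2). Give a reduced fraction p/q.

13/36

There are 13 edges and 9 nodes, so the maximum possible is C(9,2) = 36.
Density = 13/36.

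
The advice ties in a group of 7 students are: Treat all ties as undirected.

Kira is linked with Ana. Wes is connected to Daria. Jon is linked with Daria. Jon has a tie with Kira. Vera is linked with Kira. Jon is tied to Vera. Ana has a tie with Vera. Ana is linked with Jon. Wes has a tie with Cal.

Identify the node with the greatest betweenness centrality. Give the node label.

Unnormalized betweenness of each node: Ana:0, Cal:0, Daria:8, Jon:9, Kira:0, Vera:0, Wes:5.
Jon has the largest value, 9, making it the main broker — the node through which the most shortest paths run.

Jon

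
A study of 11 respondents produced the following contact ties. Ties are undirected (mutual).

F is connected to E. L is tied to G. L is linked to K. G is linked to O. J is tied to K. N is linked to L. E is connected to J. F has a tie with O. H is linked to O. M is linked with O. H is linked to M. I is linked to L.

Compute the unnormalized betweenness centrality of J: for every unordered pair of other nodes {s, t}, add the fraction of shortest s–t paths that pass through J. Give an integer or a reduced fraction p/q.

Pairs whose geodesics pass through J — E–N: 1; E–L: 1; E–K: 1; E–I: 1; F–K: 1.
All other pairs contribute 0.
Summing the contributions gives betweenness(J) = 5.

5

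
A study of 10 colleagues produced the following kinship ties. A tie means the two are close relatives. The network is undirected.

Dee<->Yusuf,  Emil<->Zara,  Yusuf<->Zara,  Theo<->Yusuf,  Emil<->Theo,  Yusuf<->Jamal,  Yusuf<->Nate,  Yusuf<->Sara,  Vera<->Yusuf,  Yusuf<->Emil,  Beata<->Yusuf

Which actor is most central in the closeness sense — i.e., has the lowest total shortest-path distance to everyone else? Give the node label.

Farness (sum of distances to all others) for each node — Beata:17, Dee:17, Emil:15, Jamal:17, Nate:17, Sara:17, Theo:16, Vera:17, Yusuf:9, Zara:16.
The smallest farness is 9, for Yusuf, so Yusuf has the highest closeness.

Yusuf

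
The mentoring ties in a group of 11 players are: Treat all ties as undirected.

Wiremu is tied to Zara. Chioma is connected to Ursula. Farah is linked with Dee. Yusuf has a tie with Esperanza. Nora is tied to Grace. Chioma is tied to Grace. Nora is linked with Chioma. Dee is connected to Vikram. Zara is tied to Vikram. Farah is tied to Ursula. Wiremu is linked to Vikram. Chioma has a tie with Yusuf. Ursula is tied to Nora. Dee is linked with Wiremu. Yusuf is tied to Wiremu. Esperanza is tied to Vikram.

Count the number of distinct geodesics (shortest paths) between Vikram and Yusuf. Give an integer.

The shortest distance is 2. The length-2 paths are: Vikram–Wiremu–Yusuf; Vikram–Esperanza–Yusuf.
That gives 2 distinct shortest paths.

2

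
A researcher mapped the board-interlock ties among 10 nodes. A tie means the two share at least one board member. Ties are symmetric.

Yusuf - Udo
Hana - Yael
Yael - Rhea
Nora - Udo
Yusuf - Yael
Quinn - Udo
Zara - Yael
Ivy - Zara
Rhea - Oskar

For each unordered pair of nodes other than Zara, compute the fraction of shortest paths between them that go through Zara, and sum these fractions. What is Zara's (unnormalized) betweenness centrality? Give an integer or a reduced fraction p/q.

8

Pairs whose geodesics pass through Zara — Udo–Ivy: 1; Quinn–Ivy: 1; Hana–Ivy: 1; Yusuf–Ivy: 1; Nora–Ivy: 1; Oskar–Ivy: 1; Rhea–Ivy: 1; Yael–Ivy: 1.
All other pairs contribute 0.
Summing the contributions gives betweenness(Zara) = 8.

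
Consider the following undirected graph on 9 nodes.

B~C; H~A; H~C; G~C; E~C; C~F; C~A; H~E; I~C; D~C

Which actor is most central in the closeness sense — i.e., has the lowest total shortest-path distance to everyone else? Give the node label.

Farness (sum of distances to all others) for each node — A:14, B:15, C:8, D:15, E:14, F:15, G:15, H:13, I:15.
The smallest farness is 8, for C, so C has the highest closeness.

C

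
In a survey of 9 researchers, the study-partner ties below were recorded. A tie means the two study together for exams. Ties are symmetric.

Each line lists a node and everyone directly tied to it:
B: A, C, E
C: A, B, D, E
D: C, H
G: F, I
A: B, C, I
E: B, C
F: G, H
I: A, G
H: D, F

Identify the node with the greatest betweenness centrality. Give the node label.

C

Unnormalized betweenness of each node: A:15/2, B:3/2, C:10, D:13/2, E:0, F:3, G:7/2, H:9/2, I:11/2.
C has the largest value, 10, making it the main broker — the node through which the most shortest paths run.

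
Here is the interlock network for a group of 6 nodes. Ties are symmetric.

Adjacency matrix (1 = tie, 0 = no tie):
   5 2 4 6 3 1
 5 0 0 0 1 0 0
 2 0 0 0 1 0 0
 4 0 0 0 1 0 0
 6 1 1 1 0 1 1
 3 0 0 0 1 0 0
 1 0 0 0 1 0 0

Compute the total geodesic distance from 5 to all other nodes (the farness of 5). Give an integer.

9

Distances from 5: 1:2, 2:2, 3:2, 4:2, 6:1.
Sum = 2 + 2 + 2 + 2 + 1 = 9.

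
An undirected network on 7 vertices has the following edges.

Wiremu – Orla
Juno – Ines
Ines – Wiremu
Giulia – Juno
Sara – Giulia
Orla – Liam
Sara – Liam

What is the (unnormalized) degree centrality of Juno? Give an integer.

2

Juno is directly tied to Giulia and Ines. That is 2 neighbors, so the degree of Juno is 2.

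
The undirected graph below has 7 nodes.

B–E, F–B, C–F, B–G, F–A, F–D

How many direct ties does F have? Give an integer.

F is directly tied to A, B, C, and D. That is 4 neighbors, so the degree of F is 4.

4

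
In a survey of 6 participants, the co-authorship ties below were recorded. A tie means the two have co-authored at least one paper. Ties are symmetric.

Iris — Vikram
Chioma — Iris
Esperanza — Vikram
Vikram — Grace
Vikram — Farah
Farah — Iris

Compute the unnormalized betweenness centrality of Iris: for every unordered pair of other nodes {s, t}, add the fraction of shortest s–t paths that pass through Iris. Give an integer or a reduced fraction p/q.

Pairs whose geodesics pass through Iris — Farah–Chioma: 1; Chioma–Esperanza: 1; Chioma–Vikram: 1; Chioma–Grace: 1.
All other pairs contribute 0.
Summing the contributions gives betweenness(Iris) = 4.

4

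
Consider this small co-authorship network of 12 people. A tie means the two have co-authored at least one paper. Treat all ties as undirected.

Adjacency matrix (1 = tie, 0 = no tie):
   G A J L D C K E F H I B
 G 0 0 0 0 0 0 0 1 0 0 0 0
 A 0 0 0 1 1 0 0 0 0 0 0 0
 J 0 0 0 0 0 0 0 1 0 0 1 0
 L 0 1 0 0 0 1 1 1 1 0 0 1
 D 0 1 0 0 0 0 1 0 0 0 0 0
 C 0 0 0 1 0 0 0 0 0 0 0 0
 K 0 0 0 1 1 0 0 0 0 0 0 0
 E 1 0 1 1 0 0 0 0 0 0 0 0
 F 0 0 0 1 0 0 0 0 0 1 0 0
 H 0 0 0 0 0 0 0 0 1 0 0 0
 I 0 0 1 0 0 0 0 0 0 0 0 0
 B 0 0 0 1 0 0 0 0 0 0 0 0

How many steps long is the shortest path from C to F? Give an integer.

One shortest route is C – L – F, which uses 2 edges, and C and F are not directly tied, so nothing shorter exists. So d(C,F) = 2.

2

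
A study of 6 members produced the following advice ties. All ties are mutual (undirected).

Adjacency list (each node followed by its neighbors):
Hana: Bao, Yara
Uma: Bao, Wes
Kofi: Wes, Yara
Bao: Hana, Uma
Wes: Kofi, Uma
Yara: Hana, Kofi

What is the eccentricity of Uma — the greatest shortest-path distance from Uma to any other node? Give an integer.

3

Distances from Uma: Bao:1, Hana:2, Kofi:2, Wes:1, Yara:3.
The largest is 3 (to Yara), so the eccentricity of Uma is 3.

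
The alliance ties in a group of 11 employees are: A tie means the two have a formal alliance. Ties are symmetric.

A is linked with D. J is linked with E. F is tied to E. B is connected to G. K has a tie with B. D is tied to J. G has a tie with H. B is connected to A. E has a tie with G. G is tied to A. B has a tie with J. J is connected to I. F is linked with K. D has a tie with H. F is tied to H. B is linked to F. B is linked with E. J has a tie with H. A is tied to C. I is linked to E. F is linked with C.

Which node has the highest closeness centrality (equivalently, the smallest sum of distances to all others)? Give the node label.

B

Farness (sum of distances to all others) for each node — A:17, B:14, C:20, D:18, E:15, F:15, G:16, H:16, I:21, J:16, K:20.
The smallest farness is 14, for B, so B has the highest closeness.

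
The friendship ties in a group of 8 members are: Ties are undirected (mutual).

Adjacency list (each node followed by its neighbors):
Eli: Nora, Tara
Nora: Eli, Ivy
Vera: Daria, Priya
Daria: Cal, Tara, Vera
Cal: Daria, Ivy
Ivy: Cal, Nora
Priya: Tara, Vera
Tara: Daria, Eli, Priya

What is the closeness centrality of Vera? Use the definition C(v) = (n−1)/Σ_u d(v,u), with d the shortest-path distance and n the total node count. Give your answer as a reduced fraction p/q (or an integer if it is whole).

7/16

Distances from Vera: Cal:2, Daria:1, Eli:3, Ivy:3, Nora:4, Priya:1, Tara:2. Sum = 16.
n = 8, so closeness = 7/16.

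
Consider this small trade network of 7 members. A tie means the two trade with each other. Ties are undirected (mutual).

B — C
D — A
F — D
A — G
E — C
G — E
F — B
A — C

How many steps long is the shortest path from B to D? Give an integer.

One shortest route is B – F – D, which uses 2 edges, and B and D are not directly tied, so nothing shorter exists. So d(B,D) = 2.

2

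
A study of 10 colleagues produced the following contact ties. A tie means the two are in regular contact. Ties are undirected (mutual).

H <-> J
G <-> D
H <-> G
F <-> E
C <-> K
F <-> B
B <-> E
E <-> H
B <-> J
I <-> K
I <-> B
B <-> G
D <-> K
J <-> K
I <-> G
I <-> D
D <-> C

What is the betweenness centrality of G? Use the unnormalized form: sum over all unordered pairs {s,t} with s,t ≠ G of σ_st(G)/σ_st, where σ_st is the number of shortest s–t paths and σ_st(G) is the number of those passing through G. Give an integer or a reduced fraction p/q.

16/3

Pairs whose geodesics pass through G — H–I: 1; H–B: 1/3; H–C: 1/2; H–D: 1; F–C: 1/4; F–D: 1/2; E–C: 2/6; E–D: 2/3; B–C: 1/4; B–D: 1/2.
All other pairs contribute 0.
Summing the contributions gives betweenness(G) = 16/3.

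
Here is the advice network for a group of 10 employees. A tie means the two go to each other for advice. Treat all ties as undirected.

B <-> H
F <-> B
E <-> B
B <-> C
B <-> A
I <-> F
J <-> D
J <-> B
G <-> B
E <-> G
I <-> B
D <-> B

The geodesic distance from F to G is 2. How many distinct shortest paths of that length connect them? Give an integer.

The shortest distance is 2, and the only length-2 path is F–B–G. So there is exactly 1 shortest path.

1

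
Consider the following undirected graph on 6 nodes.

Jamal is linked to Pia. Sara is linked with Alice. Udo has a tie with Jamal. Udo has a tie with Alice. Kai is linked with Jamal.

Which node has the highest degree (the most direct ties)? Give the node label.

Jamal

Degrees — Alice:2, Jamal:3, Kai:1, Pia:1, Sara:1, Udo:2.
The maximum is 3, attained only by Jamal.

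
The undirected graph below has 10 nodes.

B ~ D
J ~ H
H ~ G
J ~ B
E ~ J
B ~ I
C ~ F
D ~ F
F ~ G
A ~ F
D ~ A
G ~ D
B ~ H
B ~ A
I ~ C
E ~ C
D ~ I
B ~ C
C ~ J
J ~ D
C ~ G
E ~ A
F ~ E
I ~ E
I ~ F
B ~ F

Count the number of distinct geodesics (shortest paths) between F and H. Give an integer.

2

The shortest distance is 2. The length-2 paths are: F–G–H; F–B–H.
That gives 2 distinct shortest paths.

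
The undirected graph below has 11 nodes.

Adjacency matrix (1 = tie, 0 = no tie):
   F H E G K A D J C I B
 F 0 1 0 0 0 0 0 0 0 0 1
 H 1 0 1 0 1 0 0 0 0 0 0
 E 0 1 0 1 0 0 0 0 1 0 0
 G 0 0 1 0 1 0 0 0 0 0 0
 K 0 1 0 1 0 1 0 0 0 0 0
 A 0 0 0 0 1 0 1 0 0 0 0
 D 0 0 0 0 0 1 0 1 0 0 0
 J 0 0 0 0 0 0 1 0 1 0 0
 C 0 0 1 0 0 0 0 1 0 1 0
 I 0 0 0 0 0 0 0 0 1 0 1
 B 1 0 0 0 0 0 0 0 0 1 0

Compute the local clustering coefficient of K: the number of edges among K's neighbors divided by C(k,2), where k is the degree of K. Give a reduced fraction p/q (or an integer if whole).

K's neighbors: A, G, and H (k = 3).
Possible neighbor pairs: C(3,2) = 3. Edges among them: none → e = 0.
Clustering(K) = 0/3 = 0.

0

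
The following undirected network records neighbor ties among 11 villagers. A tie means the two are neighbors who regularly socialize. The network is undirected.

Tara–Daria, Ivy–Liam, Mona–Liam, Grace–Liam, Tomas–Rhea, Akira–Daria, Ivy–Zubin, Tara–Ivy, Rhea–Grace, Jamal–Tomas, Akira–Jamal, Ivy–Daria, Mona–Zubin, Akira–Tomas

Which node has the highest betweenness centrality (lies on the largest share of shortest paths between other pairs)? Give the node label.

Ivy

Unnormalized betweenness of each node: Akira:32/3, Daria:38/3, Grace:22/3, Ivy:97/6, Jamal:0, Liam:73/6, Mona:3/2, Rhea:35/6, Tara:0, Tomas:19/3, Zubin:7/3.
Ivy has the largest value, 97/6, making it the main broker — the node through which the most shortest paths run.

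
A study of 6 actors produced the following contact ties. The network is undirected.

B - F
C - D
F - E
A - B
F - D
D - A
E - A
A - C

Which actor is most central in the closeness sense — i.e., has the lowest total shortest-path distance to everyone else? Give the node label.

A

Farness (sum of distances to all others) for each node — A:6, B:8, C:8, D:7, E:8, F:7.
The smallest farness is 6, for A, so A has the highest closeness.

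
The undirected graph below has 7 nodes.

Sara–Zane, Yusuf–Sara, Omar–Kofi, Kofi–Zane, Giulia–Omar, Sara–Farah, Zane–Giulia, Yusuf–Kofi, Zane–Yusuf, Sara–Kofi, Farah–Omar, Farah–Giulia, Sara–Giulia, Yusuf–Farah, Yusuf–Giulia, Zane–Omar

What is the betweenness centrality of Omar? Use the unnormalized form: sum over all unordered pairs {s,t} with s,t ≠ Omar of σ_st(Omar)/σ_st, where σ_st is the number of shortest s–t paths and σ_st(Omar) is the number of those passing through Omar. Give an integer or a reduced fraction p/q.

Pairs whose geodesics pass through Omar — Farah–Kofi: 1/3; Farah–Zane: 1/4; Kofi–Giulia: 1/4.
All other pairs contribute 0.
Summing the contributions gives betweenness(Omar) = 5/6.

5/6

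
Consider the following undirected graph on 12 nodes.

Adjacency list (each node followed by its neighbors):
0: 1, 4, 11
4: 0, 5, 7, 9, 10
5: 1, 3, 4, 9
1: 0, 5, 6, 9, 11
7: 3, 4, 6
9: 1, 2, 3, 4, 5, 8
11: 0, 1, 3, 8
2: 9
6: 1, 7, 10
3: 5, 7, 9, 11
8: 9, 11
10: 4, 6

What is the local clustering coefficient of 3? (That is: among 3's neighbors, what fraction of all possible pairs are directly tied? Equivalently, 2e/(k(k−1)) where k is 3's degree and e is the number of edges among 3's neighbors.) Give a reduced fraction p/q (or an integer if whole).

1/6

3's neighbors: 5, 7, 9, and 11 (k = 4).
Possible neighbor pairs: C(4,2) = 6. Edges among them: 5–9 → e = 1.
Clustering(3) = 1/6.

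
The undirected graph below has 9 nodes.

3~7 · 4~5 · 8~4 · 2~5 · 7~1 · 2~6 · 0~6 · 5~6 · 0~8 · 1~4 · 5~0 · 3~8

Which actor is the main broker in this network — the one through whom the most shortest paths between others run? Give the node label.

Unnormalized betweenness of each node: 0:29/6, 1:7/2, 2:0, 3:5/2, 4:55/6, 5:25/3, 6:7/6, 7:1, 8:15/2.
4 has the largest value, 55/6, making it the main broker — the node through which the most shortest paths run.

4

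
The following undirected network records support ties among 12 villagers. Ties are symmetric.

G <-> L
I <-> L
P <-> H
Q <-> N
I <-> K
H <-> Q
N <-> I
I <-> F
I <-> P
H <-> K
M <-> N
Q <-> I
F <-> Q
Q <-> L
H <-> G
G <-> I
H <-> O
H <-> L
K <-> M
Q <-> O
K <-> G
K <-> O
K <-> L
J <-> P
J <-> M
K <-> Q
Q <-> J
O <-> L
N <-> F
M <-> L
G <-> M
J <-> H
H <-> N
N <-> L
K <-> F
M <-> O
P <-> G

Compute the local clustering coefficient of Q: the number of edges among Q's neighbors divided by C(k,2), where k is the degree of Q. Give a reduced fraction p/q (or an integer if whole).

Q's neighbors: F, H, I, J, K, L, N, and O (k = 8).
Possible neighbor pairs: C(8,2) = 28. Edges among them: F–I, F–K, F–N, H–J, H–K, H–L, H–N, H–O, I–K, I–L, I–N, K–L, K–O, L–N, L–O → e = 15.
Clustering(Q) = 15/28.

15/28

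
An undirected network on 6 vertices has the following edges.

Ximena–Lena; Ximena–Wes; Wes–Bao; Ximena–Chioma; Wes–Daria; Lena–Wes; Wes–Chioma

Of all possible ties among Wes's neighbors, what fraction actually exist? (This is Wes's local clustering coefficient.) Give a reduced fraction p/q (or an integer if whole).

Wes's neighbors: Bao, Chioma, Daria, Lena, and Ximena (k = 5).
Possible neighbor pairs: C(5,2) = 10. Edges among them: Chioma–Ximena, Lena–Ximena → e = 2.
Clustering(Wes) = 2/10 = 1/5.

1/5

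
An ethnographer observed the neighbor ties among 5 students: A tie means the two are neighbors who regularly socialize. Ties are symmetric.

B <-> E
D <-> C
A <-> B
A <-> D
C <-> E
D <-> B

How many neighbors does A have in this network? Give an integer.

A is directly tied to B and D. That is 2 neighbors, so the degree of A is 2.

2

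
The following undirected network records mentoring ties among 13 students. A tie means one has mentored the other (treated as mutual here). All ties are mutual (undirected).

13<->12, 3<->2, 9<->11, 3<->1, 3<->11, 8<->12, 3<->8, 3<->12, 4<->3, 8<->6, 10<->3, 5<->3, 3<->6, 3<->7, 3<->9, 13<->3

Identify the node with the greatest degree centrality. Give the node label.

3

Degrees — 1:1, 2:1, 3:12, 4:1, 5:1, 6:2, 7:1, 8:3, 9:2, 10:1, 11:2, 12:3, 13:2.
The maximum is 12, attained only by 3.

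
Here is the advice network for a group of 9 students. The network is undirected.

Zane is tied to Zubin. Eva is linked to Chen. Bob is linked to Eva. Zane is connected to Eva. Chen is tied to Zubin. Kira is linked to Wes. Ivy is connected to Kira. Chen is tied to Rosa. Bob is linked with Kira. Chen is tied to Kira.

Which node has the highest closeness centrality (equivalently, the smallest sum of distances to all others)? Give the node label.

Farness (sum of distances to all others) for each node — Bob:16, Chen:12, Eva:15, Ivy:20, Kira:13, Rosa:19, Wes:20, Zane:20, Zubin:17.
The smallest farness is 12, for Chen, so Chen has the highest closeness.

Chen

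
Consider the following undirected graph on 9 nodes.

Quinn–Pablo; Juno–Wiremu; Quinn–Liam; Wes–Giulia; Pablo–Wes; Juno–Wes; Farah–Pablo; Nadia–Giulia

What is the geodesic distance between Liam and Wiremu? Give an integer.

One shortest route is Liam – Quinn – Pablo – Wes – Juno – Wiremu, which uses 5 edges, and at distance 4 from Liam we only reach {Giulia, Juno}, which does not include Wiremu. So d(Liam,Wiremu) = 5.

5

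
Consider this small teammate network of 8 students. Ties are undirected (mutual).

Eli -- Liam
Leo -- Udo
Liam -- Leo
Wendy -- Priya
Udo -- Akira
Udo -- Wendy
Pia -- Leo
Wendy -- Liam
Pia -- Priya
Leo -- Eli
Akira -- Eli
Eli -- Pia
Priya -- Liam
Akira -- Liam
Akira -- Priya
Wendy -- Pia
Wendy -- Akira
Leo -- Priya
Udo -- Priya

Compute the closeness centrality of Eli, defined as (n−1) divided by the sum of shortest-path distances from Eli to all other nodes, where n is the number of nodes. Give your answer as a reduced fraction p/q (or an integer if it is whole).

7/10

Distances from Eli: Akira:1, Leo:1, Liam:1, Pia:1, Priya:2, Udo:2, Wendy:2. Sum = 10.
n = 8, so closeness = 7/10.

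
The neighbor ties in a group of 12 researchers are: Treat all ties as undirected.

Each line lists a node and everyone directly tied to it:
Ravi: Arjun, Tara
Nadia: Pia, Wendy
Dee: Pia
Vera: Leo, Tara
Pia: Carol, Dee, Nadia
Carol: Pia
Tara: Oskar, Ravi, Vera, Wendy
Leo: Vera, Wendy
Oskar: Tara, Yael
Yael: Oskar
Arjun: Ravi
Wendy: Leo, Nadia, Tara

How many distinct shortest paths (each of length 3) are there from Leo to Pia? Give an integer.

1

The shortest distance is 3, and the only length-3 path is Leo–Wendy–Nadia–Pia. So there is exactly 1 shortest path.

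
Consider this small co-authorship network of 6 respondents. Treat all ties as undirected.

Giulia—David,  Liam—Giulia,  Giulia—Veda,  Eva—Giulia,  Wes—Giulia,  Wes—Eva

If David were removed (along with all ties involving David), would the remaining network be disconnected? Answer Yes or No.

No

Even without David, every remaining node can still reach every other (the residual graph is connected), so David is not a cut vertex.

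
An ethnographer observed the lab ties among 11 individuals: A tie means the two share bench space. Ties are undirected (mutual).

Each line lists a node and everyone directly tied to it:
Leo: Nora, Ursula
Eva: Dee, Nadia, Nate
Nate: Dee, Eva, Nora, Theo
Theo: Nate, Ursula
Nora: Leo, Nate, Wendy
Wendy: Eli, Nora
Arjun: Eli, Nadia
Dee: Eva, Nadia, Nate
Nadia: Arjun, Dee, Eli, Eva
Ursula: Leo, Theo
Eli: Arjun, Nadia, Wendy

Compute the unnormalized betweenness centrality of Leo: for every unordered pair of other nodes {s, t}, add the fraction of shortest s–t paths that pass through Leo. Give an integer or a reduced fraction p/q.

Pairs whose geodesics pass through Leo — Wendy–Ursula: 1; Eli–Ursula: 1; Arjun–Ursula: 1/3; Ursula–Nora: 1.
All other pairs contribute 0.
Summing the contributions gives betweenness(Leo) = 10/3.

10/3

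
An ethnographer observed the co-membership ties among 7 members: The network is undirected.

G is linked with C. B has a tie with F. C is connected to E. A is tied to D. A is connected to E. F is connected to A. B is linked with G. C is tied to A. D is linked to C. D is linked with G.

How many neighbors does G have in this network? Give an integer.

G is directly tied to B, C, and D. That is 3 neighbors, so the degree of G is 3.

3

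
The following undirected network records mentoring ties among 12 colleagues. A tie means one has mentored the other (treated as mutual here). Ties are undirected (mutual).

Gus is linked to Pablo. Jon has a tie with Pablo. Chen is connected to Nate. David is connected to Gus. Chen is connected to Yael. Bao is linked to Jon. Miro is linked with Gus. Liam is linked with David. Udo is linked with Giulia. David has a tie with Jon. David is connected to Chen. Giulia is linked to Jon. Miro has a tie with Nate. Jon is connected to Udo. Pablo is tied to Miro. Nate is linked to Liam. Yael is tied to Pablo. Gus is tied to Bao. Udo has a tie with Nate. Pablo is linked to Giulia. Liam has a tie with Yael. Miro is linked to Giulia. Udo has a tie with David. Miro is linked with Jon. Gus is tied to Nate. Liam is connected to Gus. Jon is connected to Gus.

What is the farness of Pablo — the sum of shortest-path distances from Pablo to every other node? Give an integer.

Distances from Pablo: Bao:2, Chen:2, David:2, Giulia:1, Gus:1, Jon:1, Liam:2, Miro:1, Nate:2, Udo:2, Yael:1.
Sum = 2 + 2 + 2 + 1 + 1 + 1 + 2 + 1 + 2 + 2 + 1 = 17.

17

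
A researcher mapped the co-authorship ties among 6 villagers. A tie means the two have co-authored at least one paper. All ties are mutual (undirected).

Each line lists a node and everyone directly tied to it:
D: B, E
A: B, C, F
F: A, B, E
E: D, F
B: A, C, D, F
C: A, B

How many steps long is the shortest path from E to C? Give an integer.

3

One shortest route is E – F – A – C, which uses 3 edges, and at distance 2 from E we only reach {A, B}, which does not include C. So d(E,C) = 3.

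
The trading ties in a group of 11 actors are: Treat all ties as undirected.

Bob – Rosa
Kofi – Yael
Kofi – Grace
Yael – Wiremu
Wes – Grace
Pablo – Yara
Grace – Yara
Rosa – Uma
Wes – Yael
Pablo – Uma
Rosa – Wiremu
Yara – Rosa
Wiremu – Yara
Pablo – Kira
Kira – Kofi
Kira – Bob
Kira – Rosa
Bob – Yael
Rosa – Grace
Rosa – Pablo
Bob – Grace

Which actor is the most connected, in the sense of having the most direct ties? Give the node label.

Rosa

Degrees — Bob:4, Grace:5, Kira:4, Kofi:3, Pablo:4, Rosa:7, Uma:2, Wes:2, Wiremu:3, Yael:4, Yara:4.
The maximum is 7, attained only by Rosa.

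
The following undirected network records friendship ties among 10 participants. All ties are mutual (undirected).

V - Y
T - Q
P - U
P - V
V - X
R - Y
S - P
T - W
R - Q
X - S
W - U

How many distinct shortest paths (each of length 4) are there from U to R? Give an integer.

The shortest distance is 4. The length-4 paths are: U–P–V–Y–R; U–W–T–Q–R.
That gives 2 distinct shortest paths.

2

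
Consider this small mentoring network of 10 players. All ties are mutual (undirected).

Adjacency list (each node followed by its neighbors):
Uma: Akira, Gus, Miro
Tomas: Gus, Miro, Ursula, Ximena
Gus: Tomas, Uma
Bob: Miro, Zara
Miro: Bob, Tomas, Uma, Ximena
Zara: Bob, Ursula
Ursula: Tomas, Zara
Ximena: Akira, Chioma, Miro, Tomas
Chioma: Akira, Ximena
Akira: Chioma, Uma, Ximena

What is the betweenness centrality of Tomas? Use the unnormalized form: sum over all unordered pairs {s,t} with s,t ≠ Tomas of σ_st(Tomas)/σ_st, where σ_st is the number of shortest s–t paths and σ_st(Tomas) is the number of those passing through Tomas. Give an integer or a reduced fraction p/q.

65/6

Pairs whose geodesics pass through Tomas — Zara–Gus: 1; Zara–Akira: 1/3; Zara–Chioma: 1/2; Zara–Ximena: 1/2; Ursula–Gus: 1; Ursula–Uma: 2/2; Ursula–Akira: 1; Ursula–Chioma: 1; Ursula–Ximena: 1; Ursula–Miro: 1; Gus–Chioma: 1/2; Gus–Ximena: 1; Gus–Miro: 1/2; Gus–Bob: 1/2.
All other pairs contribute 0.
Summing the contributions gives betweenness(Tomas) = 65/6.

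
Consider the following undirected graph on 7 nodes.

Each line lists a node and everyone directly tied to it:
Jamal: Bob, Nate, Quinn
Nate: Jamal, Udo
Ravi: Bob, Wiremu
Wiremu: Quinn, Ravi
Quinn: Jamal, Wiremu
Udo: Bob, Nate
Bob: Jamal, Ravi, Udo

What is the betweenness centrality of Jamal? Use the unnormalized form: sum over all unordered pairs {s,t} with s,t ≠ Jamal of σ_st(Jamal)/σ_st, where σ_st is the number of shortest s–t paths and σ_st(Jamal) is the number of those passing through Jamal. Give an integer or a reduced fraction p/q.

5

Pairs whose geodesics pass through Jamal — Nate–Bob: 1/2; Nate–Ravi: 1/2; Nate–Wiremu: 1; Nate–Quinn: 1; Udo–Quinn: 2/2; Bob–Quinn: 1.
All other pairs contribute 0.
Summing the contributions gives betweenness(Jamal) = 5.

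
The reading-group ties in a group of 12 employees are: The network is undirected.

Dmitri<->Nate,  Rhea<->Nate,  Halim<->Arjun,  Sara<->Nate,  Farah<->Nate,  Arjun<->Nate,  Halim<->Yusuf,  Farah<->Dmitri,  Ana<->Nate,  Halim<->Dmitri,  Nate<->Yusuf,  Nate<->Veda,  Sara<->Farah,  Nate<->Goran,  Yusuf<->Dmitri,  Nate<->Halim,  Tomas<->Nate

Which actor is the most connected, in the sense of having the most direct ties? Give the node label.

Degrees — Ana:1, Arjun:2, Dmitri:4, Farah:3, Goran:1, Halim:4, Nate:11, Rhea:1, Sara:2, Tomas:1, Veda:1, Yusuf:3.
The maximum is 11, attained only by Nate.

Nate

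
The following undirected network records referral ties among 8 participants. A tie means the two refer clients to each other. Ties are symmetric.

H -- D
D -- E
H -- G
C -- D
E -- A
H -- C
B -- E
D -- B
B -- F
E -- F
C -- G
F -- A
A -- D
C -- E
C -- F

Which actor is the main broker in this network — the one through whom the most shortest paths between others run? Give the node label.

Unnormalized betweenness of each node: A:1/4, B:1/4, C:23/4, D:9/2, E:7/4, F:3/2, G:0, H:1.
C has the largest value, 23/4, making it the main broker — the node through which the most shortest paths run.

C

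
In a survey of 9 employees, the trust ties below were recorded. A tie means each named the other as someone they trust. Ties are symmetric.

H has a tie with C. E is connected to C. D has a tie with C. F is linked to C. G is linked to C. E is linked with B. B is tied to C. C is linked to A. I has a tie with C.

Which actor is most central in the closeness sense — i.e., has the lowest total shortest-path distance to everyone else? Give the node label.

Farness (sum of distances to all others) for each node — A:15, B:14, C:8, D:15, E:14, F:15, G:15, H:15, I:15.
The smallest farness is 8, for C, so C has the highest closeness.

C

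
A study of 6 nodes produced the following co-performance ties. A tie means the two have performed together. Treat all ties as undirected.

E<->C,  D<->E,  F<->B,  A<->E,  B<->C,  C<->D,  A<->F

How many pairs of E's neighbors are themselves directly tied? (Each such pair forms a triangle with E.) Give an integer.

1

E's neighbors: A, C, and D.
Neighbor pairs that are themselves tied: E–C–D. Each forms one triangle with E, for 1 in total.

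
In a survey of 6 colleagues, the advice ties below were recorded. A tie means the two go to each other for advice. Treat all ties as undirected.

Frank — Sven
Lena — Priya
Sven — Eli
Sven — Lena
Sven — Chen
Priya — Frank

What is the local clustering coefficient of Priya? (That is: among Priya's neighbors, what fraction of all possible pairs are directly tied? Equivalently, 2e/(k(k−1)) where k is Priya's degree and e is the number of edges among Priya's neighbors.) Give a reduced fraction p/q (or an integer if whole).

Priya's neighbors: Frank and Lena (k = 2).
Possible neighbor pairs: C(2,2) = 1. Edges among them: none → e = 0.
Clustering(Priya) = 0/1.

0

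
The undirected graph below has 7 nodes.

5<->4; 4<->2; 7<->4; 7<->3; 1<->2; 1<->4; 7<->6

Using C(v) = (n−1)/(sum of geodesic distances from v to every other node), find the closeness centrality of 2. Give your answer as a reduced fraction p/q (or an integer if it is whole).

1/2

Distances from 2: 1:1, 3:3, 4:1, 5:2, 6:3, 7:2. Sum = 12.
n = 7, so closeness = 6/12 = 1/2.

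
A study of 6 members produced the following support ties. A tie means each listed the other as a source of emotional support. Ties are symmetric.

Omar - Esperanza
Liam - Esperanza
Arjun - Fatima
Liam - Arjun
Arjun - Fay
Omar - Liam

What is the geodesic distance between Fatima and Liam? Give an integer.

2

One shortest route is Fatima – Arjun – Liam, which uses 2 edges, and Fatima and Liam are not directly tied, so nothing shorter exists. So d(Fatima,Liam) = 2.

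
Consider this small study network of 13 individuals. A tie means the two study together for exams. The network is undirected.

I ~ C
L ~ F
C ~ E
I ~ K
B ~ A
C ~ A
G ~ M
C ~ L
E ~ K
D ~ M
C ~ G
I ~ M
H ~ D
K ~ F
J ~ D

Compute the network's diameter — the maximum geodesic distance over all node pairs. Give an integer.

6

Eccentricity of each node (its greatest distance to any other): A:5, B:6, C:4, D:5, E:5, F:5, G:3, H:6, I:3, J:6, K:4, L:5, M:4.
The maximum eccentricity is 6, realized for instance by the pair J–B via J – D – M – I – C – A – B. So the diameter is 6.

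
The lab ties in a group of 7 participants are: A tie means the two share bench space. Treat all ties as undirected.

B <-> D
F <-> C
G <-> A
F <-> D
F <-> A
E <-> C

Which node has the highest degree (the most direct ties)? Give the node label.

F

Degrees — A:2, B:1, C:2, D:2, E:1, F:3, G:1.
The maximum is 3, attained only by F.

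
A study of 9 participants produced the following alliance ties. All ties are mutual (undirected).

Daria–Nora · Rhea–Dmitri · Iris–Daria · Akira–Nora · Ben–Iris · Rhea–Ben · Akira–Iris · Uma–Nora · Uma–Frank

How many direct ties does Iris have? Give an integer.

3

Iris is directly tied to Akira, Ben, and Daria. That is 3 neighbors, so the degree of Iris is 3.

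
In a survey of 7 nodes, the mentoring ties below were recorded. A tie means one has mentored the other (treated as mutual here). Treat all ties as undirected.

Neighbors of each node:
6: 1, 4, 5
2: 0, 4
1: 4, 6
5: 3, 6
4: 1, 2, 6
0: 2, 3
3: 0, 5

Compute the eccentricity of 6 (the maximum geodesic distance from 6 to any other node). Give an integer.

Distances from 6: 0:3, 1:1, 2:2, 3:2, 4:1, 5:1.
The largest is 3 (to 0), so the eccentricity of 6 is 3.

3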